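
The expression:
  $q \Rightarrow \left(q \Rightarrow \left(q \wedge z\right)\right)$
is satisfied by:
  {z: True, q: False}
  {q: False, z: False}
  {q: True, z: True}


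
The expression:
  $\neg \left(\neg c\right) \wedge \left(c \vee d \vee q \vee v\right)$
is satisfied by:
  {c: True}


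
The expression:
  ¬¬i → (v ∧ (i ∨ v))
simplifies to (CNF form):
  v ∨ ¬i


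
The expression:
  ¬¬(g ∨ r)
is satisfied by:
  {r: True, g: True}
  {r: True, g: False}
  {g: True, r: False}


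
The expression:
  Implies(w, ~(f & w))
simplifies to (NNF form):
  ~f | ~w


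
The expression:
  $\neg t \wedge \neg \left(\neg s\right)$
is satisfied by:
  {s: True, t: False}


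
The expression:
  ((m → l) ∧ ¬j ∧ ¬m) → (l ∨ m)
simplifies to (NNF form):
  j ∨ l ∨ m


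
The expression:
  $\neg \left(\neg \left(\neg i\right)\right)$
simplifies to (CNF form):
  $\neg i$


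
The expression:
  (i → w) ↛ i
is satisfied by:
  {i: False}


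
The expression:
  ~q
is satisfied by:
  {q: False}


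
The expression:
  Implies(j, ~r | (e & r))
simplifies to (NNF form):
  e | ~j | ~r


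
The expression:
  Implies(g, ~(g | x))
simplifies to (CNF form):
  ~g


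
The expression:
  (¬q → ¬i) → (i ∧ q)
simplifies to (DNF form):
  i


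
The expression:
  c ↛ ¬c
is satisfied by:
  {c: True}


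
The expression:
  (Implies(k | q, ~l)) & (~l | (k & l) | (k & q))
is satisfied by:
  {l: False}


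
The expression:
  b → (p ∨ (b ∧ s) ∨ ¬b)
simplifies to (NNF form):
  p ∨ s ∨ ¬b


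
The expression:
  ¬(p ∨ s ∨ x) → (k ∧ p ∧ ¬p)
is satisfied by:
  {x: True, p: True, s: True}
  {x: True, p: True, s: False}
  {x: True, s: True, p: False}
  {x: True, s: False, p: False}
  {p: True, s: True, x: False}
  {p: True, s: False, x: False}
  {s: True, p: False, x: False}


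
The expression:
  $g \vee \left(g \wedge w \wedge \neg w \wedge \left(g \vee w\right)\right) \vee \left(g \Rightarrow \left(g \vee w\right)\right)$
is always true.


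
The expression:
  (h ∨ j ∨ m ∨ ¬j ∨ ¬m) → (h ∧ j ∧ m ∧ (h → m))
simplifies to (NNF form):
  h ∧ j ∧ m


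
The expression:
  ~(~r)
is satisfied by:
  {r: True}


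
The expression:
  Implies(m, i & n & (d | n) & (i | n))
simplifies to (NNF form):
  ~m | (i & n)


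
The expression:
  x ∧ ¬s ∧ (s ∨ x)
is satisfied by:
  {x: True, s: False}


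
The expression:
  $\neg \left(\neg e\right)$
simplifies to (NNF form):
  $e$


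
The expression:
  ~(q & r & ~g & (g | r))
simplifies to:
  g | ~q | ~r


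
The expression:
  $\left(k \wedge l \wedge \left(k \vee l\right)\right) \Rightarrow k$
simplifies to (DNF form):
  $\text{True}$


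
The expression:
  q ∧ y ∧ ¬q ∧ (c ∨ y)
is never true.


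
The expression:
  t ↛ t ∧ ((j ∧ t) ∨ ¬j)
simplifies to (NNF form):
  False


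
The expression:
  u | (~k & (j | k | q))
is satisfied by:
  {q: True, u: True, j: True, k: False}
  {q: True, u: True, k: False, j: False}
  {u: True, j: True, k: False, q: False}
  {u: True, k: False, j: False, q: False}
  {u: True, q: True, k: True, j: True}
  {u: True, q: True, k: True, j: False}
  {u: True, k: True, j: True, q: False}
  {u: True, k: True, j: False, q: False}
  {j: True, q: True, k: False, u: False}
  {q: True, k: False, j: False, u: False}
  {j: True, q: False, k: False, u: False}


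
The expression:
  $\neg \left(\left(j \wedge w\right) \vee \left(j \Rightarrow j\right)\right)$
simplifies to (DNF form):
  $\text{False}$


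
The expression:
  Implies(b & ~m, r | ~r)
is always true.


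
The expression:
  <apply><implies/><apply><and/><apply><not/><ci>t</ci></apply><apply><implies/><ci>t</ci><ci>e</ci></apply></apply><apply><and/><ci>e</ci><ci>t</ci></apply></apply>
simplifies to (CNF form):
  <ci>t</ci>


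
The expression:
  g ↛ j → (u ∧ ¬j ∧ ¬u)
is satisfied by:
  {j: True, g: False}
  {g: False, j: False}
  {g: True, j: True}


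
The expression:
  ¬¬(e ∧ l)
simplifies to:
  e ∧ l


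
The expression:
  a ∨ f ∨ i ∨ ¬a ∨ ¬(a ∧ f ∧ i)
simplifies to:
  True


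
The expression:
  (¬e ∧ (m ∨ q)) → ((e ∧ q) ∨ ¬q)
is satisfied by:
  {e: True, q: False}
  {q: False, e: False}
  {q: True, e: True}


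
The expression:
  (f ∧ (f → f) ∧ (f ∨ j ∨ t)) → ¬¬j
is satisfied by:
  {j: True, f: False}
  {f: False, j: False}
  {f: True, j: True}


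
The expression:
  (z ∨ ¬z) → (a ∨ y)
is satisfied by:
  {a: True, y: True}
  {a: True, y: False}
  {y: True, a: False}


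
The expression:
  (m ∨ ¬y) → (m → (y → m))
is always true.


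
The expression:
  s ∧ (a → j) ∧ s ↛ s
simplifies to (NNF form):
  False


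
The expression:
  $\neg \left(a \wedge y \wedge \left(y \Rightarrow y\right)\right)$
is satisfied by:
  {y: False, a: False}
  {a: True, y: False}
  {y: True, a: False}


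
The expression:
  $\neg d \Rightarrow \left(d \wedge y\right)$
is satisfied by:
  {d: True}


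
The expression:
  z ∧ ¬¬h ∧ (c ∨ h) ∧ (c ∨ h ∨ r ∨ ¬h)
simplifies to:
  h ∧ z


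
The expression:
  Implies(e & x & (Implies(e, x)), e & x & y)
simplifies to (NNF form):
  y | ~e | ~x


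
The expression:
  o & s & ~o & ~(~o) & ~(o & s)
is never true.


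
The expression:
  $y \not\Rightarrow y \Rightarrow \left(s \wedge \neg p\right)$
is always true.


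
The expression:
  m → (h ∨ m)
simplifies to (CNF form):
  True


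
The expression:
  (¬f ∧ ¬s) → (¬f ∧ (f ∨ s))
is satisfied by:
  {s: True, f: True}
  {s: True, f: False}
  {f: True, s: False}


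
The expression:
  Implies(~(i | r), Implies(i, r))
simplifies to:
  True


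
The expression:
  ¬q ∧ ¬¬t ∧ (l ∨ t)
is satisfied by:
  {t: True, q: False}


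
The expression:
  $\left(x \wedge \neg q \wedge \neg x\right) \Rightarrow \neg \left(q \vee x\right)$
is always true.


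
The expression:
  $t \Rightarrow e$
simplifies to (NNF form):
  $e \vee \neg t$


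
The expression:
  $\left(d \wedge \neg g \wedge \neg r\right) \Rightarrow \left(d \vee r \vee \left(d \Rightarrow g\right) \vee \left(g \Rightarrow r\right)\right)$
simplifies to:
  $\text{True}$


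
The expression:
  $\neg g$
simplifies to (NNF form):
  $\neg g$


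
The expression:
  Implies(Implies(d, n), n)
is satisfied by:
  {n: True, d: True}
  {n: True, d: False}
  {d: True, n: False}


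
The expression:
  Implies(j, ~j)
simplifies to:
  ~j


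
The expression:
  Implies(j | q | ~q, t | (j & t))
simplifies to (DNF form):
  t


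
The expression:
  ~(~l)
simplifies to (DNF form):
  l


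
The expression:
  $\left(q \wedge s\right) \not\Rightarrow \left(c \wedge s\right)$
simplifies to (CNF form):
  $q \wedge s \wedge \neg c$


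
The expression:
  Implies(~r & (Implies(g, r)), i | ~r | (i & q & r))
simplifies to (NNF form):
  True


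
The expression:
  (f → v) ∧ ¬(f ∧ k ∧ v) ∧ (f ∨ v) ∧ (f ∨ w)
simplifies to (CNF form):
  v ∧ (f ∨ w) ∧ (¬f ∨ ¬k)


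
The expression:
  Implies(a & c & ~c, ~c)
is always true.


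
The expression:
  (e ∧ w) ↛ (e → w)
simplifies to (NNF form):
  False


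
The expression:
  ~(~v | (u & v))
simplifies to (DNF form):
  v & ~u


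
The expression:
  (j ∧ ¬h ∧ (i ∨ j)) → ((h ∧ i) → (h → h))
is always true.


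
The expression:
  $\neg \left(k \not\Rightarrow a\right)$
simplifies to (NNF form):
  $a \vee \neg k$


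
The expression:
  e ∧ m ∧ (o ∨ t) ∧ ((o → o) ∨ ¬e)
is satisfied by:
  {m: True, e: True, t: True, o: True}
  {m: True, e: True, t: True, o: False}
  {m: True, e: True, o: True, t: False}


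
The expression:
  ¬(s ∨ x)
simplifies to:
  ¬s ∧ ¬x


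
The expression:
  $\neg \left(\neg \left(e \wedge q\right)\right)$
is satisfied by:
  {e: True, q: True}


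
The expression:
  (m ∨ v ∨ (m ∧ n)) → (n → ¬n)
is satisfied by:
  {v: False, n: False, m: False}
  {m: True, v: False, n: False}
  {v: True, m: False, n: False}
  {m: True, v: True, n: False}
  {n: True, m: False, v: False}


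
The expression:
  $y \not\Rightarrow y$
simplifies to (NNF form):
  $\text{False}$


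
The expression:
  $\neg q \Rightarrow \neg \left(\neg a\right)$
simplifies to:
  $a \vee q$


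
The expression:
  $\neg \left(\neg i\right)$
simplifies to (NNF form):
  $i$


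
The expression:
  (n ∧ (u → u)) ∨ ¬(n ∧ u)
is always true.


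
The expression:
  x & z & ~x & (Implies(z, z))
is never true.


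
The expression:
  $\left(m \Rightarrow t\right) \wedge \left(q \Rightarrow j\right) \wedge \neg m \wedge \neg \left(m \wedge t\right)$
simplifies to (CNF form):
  $\neg m \wedge \left(j \vee \neg q\right)$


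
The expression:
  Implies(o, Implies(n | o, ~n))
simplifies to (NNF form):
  ~n | ~o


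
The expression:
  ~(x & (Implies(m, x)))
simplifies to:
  ~x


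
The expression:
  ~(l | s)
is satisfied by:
  {l: False, s: False}


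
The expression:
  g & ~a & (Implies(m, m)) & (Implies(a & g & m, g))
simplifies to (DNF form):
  g & ~a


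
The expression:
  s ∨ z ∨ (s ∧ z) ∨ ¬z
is always true.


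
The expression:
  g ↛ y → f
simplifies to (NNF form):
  f ∨ y ∨ ¬g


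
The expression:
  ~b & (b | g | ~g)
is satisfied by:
  {b: False}


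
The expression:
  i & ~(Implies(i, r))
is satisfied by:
  {i: True, r: False}


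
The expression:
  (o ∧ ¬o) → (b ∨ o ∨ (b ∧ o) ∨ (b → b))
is always true.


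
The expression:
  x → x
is always true.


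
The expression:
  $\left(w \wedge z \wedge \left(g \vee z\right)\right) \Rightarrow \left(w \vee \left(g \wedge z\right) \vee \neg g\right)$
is always true.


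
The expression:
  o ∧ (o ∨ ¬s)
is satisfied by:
  {o: True}


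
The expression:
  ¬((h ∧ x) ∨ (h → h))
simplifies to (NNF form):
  False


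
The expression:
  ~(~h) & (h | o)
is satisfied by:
  {h: True}


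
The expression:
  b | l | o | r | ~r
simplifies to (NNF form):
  True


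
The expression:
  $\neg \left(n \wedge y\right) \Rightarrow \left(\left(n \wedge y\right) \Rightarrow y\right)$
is always true.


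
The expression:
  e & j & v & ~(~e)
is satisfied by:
  {j: True, e: True, v: True}


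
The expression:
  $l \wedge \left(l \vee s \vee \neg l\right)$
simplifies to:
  $l$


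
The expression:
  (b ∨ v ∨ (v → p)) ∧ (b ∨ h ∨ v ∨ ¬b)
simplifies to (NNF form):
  True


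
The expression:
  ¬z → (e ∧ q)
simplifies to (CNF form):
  (e ∨ z) ∧ (q ∨ z)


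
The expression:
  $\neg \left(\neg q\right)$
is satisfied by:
  {q: True}


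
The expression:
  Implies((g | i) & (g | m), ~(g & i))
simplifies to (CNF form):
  ~g | ~i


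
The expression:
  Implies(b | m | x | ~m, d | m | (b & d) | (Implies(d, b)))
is always true.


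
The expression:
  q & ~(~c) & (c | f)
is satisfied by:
  {c: True, q: True}


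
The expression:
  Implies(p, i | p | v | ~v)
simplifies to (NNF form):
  True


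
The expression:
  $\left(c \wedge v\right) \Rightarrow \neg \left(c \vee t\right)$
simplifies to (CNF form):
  $\neg c \vee \neg v$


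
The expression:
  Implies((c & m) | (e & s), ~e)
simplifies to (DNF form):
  ~e | (~c & ~s) | (~m & ~s)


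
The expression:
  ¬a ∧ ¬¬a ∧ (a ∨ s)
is never true.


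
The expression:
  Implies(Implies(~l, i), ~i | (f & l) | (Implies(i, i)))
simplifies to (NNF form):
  True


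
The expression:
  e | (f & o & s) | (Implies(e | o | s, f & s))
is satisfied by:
  {e: True, f: True, o: False, s: False}
  {e: True, o: False, f: False, s: False}
  {e: True, s: True, f: True, o: False}
  {e: True, s: True, o: False, f: False}
  {e: True, f: True, o: True, s: False}
  {e: True, o: True, f: False, s: False}
  {e: True, s: True, o: True, f: True}
  {e: True, s: True, o: True, f: False}
  {f: True, s: False, o: False, e: False}
  {s: False, o: False, f: False, e: False}
  {f: True, s: True, o: False, e: False}
  {f: True, s: True, o: True, e: False}


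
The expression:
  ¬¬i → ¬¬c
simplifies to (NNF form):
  c ∨ ¬i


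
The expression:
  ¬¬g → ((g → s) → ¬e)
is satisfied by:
  {s: False, e: False, g: False}
  {g: True, s: False, e: False}
  {e: True, s: False, g: False}
  {g: True, e: True, s: False}
  {s: True, g: False, e: False}
  {g: True, s: True, e: False}
  {e: True, s: True, g: False}


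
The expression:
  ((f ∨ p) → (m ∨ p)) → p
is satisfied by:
  {p: True, f: True, m: False}
  {p: True, m: False, f: False}
  {p: True, f: True, m: True}
  {p: True, m: True, f: False}
  {f: True, m: False, p: False}


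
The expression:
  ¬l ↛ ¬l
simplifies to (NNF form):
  False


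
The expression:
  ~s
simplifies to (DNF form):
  ~s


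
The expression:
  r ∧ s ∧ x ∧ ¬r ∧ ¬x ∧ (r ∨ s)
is never true.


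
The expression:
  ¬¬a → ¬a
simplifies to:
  ¬a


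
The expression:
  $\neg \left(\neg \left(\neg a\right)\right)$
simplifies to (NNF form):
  $\neg a$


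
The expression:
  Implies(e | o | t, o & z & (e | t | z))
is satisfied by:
  {z: True, o: True, e: False, t: False}
  {z: True, o: True, t: True, e: False}
  {z: True, o: True, e: True, t: False}
  {z: True, o: True, t: True, e: True}
  {z: True, e: False, t: False, o: False}
  {z: False, e: False, t: False, o: False}


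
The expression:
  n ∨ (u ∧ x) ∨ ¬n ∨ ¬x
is always true.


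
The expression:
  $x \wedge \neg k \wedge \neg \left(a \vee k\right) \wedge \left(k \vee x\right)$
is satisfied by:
  {x: True, k: False, a: False}


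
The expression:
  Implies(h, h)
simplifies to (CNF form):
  True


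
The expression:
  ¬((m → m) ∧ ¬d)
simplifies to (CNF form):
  d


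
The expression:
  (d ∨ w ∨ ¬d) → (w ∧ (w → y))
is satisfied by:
  {w: True, y: True}


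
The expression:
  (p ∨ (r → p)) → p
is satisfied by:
  {r: True, p: True}
  {r: True, p: False}
  {p: True, r: False}


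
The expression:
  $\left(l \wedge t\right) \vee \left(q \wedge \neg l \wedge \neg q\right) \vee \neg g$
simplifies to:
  $\left(l \wedge t\right) \vee \neg g$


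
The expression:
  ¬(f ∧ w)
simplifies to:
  ¬f ∨ ¬w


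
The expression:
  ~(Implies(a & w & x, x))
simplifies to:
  False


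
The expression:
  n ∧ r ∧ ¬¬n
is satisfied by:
  {r: True, n: True}


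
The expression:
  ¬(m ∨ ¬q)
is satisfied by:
  {q: True, m: False}


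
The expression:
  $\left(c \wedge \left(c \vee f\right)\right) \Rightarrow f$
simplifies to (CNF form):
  $f \vee \neg c$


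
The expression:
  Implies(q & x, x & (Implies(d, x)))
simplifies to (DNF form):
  True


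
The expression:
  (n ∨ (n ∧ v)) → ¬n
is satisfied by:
  {n: False}


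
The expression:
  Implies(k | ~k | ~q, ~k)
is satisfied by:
  {k: False}


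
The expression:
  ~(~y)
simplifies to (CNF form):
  y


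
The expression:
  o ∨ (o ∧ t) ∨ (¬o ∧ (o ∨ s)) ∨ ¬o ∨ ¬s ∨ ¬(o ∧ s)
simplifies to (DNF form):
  True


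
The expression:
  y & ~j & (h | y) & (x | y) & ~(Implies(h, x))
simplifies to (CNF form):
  h & y & ~j & ~x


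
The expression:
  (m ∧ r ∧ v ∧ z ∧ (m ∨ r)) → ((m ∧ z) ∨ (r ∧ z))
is always true.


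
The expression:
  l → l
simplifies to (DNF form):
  True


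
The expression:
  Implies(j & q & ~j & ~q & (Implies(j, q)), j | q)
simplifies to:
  True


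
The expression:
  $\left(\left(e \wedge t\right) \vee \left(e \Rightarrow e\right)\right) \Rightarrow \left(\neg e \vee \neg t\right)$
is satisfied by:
  {e: False, t: False}
  {t: True, e: False}
  {e: True, t: False}


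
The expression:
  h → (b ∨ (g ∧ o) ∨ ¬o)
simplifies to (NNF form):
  b ∨ g ∨ ¬h ∨ ¬o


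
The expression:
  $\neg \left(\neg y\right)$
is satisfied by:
  {y: True}


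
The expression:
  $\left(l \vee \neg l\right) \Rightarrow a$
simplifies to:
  $a$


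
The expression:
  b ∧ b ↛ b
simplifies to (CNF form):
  False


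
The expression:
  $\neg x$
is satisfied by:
  {x: False}


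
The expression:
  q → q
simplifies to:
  True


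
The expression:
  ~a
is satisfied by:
  {a: False}


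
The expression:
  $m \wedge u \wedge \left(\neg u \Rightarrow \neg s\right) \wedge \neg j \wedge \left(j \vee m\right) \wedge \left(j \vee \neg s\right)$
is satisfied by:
  {m: True, u: True, j: False, s: False}


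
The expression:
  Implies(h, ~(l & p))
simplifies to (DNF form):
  ~h | ~l | ~p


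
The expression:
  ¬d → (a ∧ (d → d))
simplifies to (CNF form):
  a ∨ d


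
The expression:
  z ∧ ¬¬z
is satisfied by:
  {z: True}


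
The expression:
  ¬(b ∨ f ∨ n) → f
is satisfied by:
  {n: True, b: True, f: True}
  {n: True, b: True, f: False}
  {n: True, f: True, b: False}
  {n: True, f: False, b: False}
  {b: True, f: True, n: False}
  {b: True, f: False, n: False}
  {f: True, b: False, n: False}


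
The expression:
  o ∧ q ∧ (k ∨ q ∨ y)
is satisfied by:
  {o: True, q: True}


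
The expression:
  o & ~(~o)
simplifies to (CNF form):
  o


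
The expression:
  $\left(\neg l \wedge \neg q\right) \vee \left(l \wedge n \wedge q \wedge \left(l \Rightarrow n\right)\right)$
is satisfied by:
  {n: True, l: False, q: False}
  {l: False, q: False, n: False}
  {n: True, q: True, l: True}


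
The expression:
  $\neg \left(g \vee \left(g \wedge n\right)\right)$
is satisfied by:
  {g: False}


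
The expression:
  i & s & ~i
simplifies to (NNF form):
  False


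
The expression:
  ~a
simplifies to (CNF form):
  ~a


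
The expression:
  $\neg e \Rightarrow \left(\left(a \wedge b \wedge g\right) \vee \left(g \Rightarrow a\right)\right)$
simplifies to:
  $a \vee e \vee \neg g$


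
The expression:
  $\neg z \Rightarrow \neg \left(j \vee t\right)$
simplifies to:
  $z \vee \left(\neg j \wedge \neg t\right)$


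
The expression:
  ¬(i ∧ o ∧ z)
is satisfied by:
  {o: False, z: False, i: False}
  {i: True, o: False, z: False}
  {z: True, o: False, i: False}
  {i: True, z: True, o: False}
  {o: True, i: False, z: False}
  {i: True, o: True, z: False}
  {z: True, o: True, i: False}


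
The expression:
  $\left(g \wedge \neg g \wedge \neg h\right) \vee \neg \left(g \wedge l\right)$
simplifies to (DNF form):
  $\neg g \vee \neg l$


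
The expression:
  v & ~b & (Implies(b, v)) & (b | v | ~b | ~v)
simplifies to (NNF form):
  v & ~b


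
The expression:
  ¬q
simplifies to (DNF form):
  ¬q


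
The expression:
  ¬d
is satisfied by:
  {d: False}


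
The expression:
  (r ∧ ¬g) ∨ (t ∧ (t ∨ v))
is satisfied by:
  {r: True, t: True, g: False}
  {t: True, g: False, r: False}
  {r: True, t: True, g: True}
  {t: True, g: True, r: False}
  {r: True, g: False, t: False}


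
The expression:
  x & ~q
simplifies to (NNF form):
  x & ~q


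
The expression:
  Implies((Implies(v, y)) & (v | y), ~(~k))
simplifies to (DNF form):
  k | ~y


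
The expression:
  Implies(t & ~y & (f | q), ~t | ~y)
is always true.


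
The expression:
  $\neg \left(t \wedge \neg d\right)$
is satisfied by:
  {d: True, t: False}
  {t: False, d: False}
  {t: True, d: True}


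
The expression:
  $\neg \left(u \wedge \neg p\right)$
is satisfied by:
  {p: True, u: False}
  {u: False, p: False}
  {u: True, p: True}


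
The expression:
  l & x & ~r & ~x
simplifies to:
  False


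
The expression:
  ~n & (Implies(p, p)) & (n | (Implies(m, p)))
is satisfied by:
  {p: True, n: False, m: False}
  {n: False, m: False, p: False}
  {p: True, m: True, n: False}


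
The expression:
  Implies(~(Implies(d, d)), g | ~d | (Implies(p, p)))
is always true.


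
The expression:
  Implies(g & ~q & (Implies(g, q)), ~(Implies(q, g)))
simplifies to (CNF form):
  True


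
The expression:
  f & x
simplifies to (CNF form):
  f & x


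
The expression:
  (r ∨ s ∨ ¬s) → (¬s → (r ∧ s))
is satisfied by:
  {s: True}


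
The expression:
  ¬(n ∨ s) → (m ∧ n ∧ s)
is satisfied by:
  {n: True, s: True}
  {n: True, s: False}
  {s: True, n: False}


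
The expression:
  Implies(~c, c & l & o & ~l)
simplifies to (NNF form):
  c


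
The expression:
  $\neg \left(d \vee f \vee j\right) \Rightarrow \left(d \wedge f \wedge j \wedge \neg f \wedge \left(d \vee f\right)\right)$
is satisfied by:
  {d: True, f: True, j: True}
  {d: True, f: True, j: False}
  {d: True, j: True, f: False}
  {d: True, j: False, f: False}
  {f: True, j: True, d: False}
  {f: True, j: False, d: False}
  {j: True, f: False, d: False}


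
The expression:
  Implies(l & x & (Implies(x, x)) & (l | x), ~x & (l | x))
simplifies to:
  ~l | ~x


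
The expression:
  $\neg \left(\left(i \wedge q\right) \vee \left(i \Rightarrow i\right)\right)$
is never true.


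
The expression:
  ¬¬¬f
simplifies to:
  ¬f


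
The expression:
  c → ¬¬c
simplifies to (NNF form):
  True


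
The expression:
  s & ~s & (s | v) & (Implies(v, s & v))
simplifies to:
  False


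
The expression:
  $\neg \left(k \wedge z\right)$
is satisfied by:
  {k: False, z: False}
  {z: True, k: False}
  {k: True, z: False}


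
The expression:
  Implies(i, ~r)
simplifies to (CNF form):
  ~i | ~r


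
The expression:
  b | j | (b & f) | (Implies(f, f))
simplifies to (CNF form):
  True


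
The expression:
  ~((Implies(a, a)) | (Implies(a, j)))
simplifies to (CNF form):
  False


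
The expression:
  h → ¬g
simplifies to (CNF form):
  ¬g ∨ ¬h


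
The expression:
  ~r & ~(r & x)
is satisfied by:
  {r: False}


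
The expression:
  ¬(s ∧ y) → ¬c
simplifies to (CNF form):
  (s ∨ ¬c) ∧ (y ∨ ¬c)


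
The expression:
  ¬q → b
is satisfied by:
  {b: True, q: True}
  {b: True, q: False}
  {q: True, b: False}


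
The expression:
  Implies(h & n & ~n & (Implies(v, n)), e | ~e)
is always true.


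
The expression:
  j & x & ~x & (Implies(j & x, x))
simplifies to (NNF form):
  False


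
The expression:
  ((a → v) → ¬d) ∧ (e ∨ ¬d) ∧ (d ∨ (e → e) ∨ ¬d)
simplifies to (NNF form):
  (a ∧ e ∧ ¬v) ∨ ¬d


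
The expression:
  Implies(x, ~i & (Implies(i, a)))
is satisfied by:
  {x: False, i: False}
  {i: True, x: False}
  {x: True, i: False}


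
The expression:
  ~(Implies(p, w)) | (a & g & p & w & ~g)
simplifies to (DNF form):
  p & ~w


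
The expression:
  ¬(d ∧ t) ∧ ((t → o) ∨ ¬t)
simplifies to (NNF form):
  (o ∧ ¬d) ∨ ¬t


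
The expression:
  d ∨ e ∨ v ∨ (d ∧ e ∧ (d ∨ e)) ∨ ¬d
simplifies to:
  True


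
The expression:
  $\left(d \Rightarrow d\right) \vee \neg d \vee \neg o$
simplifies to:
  $\text{True}$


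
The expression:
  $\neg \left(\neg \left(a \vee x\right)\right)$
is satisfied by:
  {a: True, x: True}
  {a: True, x: False}
  {x: True, a: False}


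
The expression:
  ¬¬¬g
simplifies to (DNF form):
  ¬g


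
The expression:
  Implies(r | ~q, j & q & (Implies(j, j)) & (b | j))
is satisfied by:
  {q: True, j: True, r: False}
  {q: True, j: False, r: False}
  {q: True, r: True, j: True}


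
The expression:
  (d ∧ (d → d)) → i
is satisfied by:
  {i: True, d: False}
  {d: False, i: False}
  {d: True, i: True}


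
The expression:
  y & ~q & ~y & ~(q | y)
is never true.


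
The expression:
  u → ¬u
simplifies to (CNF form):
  ¬u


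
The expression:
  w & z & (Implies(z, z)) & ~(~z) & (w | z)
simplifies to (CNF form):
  w & z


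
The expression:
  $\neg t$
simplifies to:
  $\neg t$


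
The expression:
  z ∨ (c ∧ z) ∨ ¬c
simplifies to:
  z ∨ ¬c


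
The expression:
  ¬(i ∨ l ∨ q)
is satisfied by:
  {q: False, i: False, l: False}


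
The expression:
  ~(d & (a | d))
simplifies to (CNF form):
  ~d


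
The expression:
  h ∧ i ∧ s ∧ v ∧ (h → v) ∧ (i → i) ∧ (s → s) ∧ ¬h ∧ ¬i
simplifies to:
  False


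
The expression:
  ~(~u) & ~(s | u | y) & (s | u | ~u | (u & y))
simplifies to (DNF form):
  False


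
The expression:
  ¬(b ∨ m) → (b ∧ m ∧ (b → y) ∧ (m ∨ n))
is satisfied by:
  {b: True, m: True}
  {b: True, m: False}
  {m: True, b: False}


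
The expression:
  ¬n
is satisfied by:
  {n: False}


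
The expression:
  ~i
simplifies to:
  ~i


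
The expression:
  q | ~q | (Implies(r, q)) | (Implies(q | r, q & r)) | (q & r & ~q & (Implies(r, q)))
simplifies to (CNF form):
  True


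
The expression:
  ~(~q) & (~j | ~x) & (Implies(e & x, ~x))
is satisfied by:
  {q: True, e: False, x: False, j: False}
  {j: True, q: True, e: False, x: False}
  {q: True, e: True, j: False, x: False}
  {j: True, q: True, e: True, x: False}
  {x: True, q: True, j: False, e: False}


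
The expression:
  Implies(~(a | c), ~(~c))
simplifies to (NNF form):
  a | c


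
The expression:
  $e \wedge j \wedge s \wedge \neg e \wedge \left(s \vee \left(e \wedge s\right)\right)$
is never true.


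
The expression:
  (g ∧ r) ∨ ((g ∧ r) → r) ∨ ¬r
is always true.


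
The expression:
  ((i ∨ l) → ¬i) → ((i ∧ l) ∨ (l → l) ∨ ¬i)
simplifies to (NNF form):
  True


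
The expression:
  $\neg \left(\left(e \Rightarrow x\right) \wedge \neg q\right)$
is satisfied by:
  {q: True, e: True, x: False}
  {q: True, e: False, x: False}
  {x: True, q: True, e: True}
  {x: True, q: True, e: False}
  {e: True, x: False, q: False}


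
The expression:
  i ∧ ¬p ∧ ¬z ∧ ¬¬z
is never true.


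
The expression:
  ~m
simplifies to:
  ~m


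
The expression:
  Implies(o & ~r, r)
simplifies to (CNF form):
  r | ~o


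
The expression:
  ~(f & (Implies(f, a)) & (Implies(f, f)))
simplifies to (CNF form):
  ~a | ~f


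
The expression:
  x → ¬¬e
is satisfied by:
  {e: True, x: False}
  {x: False, e: False}
  {x: True, e: True}


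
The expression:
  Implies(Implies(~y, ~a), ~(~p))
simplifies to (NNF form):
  p | (a & ~y)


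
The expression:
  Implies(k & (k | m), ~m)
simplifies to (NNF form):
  ~k | ~m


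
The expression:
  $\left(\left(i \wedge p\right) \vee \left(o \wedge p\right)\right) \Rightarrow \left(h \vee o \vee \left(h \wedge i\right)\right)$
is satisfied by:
  {o: True, h: True, p: False, i: False}
  {o: True, p: False, h: False, i: False}
  {h: True, o: False, p: False, i: False}
  {o: False, p: False, h: False, i: False}
  {i: True, o: True, h: True, p: False}
  {i: True, o: True, p: False, h: False}
  {i: True, h: True, o: False, p: False}
  {i: True, o: False, p: False, h: False}
  {o: True, p: True, h: True, i: False}
  {o: True, p: True, i: False, h: False}
  {p: True, h: True, i: False, o: False}
  {p: True, i: False, h: False, o: False}
  {o: True, p: True, i: True, h: True}
  {o: True, p: True, i: True, h: False}
  {p: True, i: True, h: True, o: False}


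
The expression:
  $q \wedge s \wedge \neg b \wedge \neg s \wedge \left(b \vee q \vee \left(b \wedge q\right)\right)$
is never true.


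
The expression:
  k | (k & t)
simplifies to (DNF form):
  k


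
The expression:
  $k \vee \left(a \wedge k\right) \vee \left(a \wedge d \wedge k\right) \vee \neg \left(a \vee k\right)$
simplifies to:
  $k \vee \neg a$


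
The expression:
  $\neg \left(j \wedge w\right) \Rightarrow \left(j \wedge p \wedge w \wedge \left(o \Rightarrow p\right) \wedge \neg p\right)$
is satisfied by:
  {j: True, w: True}


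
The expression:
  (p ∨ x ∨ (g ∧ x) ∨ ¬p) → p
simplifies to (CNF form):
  p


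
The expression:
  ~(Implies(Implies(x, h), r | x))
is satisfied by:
  {x: False, r: False}


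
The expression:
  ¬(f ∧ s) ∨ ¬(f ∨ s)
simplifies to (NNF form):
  ¬f ∨ ¬s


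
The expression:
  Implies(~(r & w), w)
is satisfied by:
  {w: True}


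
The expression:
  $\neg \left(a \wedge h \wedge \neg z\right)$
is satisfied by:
  {z: True, h: False, a: False}
  {h: False, a: False, z: False}
  {a: True, z: True, h: False}
  {a: True, h: False, z: False}
  {z: True, h: True, a: False}
  {h: True, z: False, a: False}
  {a: True, h: True, z: True}


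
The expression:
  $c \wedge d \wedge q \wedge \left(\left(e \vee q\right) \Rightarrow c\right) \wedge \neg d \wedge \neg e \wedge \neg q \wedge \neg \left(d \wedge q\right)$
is never true.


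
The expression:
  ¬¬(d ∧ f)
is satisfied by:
  {d: True, f: True}


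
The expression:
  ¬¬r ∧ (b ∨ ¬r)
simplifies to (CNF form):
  b ∧ r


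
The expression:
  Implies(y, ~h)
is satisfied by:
  {h: False, y: False}
  {y: True, h: False}
  {h: True, y: False}


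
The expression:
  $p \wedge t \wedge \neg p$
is never true.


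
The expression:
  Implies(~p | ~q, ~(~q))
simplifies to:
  q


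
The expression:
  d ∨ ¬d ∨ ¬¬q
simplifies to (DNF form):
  True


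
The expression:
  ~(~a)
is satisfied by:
  {a: True}


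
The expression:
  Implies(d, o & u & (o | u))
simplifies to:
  ~d | (o & u)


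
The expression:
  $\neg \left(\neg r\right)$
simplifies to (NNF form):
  $r$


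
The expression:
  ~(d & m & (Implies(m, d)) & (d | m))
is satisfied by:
  {m: False, d: False}
  {d: True, m: False}
  {m: True, d: False}


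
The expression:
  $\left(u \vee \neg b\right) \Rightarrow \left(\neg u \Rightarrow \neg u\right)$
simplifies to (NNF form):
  $\text{True}$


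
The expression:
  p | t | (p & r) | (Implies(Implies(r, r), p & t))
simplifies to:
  p | t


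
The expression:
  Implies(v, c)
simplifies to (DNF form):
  c | ~v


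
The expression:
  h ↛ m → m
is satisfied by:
  {m: True, h: False}
  {h: False, m: False}
  {h: True, m: True}


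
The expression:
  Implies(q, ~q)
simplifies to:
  ~q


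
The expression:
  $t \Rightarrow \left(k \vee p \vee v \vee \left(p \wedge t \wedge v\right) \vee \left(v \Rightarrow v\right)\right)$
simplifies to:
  $\text{True}$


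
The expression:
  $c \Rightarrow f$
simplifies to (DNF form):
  $f \vee \neg c$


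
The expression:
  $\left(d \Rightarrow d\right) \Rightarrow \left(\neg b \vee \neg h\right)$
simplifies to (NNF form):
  $\neg b \vee \neg h$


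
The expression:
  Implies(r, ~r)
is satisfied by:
  {r: False}


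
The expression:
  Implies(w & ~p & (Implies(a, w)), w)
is always true.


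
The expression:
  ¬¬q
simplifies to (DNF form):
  q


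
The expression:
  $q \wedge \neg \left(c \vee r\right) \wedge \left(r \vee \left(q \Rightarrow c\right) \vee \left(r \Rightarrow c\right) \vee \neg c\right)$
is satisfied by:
  {q: True, r: False, c: False}


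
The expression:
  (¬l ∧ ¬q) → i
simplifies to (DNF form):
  i ∨ l ∨ q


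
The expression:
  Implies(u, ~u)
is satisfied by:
  {u: False}


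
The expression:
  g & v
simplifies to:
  g & v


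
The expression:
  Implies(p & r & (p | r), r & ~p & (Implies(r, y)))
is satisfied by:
  {p: False, r: False}
  {r: True, p: False}
  {p: True, r: False}


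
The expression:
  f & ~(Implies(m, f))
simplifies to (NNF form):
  False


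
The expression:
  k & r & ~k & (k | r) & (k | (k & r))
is never true.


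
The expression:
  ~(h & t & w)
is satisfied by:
  {w: False, t: False, h: False}
  {h: True, w: False, t: False}
  {t: True, w: False, h: False}
  {h: True, t: True, w: False}
  {w: True, h: False, t: False}
  {h: True, w: True, t: False}
  {t: True, w: True, h: False}


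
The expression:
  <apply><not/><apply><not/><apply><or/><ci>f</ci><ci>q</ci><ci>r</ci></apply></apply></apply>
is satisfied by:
  {r: True, q: True, f: True}
  {r: True, q: True, f: False}
  {r: True, f: True, q: False}
  {r: True, f: False, q: False}
  {q: True, f: True, r: False}
  {q: True, f: False, r: False}
  {f: True, q: False, r: False}


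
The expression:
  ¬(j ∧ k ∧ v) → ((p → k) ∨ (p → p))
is always true.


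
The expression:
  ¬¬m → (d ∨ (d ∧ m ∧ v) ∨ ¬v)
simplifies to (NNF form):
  d ∨ ¬m ∨ ¬v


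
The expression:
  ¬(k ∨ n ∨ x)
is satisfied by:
  {n: False, k: False, x: False}


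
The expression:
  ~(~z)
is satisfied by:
  {z: True}


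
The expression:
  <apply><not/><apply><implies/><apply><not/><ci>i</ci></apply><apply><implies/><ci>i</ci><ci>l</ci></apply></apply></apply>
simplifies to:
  <false/>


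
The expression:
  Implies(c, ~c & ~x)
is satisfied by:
  {c: False}


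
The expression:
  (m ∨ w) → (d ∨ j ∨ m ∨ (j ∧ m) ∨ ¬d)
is always true.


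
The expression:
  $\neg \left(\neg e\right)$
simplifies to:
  $e$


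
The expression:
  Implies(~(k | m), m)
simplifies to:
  k | m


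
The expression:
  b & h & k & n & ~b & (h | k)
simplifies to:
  False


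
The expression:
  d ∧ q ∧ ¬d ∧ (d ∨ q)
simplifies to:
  False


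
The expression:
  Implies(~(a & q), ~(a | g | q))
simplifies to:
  (a | ~g) & (a | ~q) & (q | ~a)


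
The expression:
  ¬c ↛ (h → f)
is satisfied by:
  {h: True, f: False, c: False}


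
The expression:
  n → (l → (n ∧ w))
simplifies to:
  w ∨ ¬l ∨ ¬n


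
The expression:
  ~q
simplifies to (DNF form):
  ~q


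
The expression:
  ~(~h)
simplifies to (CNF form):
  h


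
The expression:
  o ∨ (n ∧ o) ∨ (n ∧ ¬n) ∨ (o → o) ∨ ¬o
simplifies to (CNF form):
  True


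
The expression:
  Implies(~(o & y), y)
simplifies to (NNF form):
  y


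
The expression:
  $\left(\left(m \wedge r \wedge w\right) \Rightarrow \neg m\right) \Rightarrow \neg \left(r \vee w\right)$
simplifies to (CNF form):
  $\left(m \vee \neg w\right) \wedge \left(r \vee \neg w\right) \wedge \left(w \vee \neg r\right)$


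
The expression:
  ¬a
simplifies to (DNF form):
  ¬a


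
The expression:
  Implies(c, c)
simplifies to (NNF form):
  True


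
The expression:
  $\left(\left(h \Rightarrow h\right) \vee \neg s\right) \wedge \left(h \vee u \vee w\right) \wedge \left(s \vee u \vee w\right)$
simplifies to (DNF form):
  $u \vee w \vee \left(h \wedge s\right)$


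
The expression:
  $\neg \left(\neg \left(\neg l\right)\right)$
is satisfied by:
  {l: False}


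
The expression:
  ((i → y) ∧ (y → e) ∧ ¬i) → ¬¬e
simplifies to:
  e ∨ i ∨ y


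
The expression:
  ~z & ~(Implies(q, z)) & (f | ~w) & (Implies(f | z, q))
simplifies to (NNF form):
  q & ~z & (f | ~w)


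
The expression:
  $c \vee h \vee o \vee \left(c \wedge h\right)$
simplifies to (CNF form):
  $c \vee h \vee o$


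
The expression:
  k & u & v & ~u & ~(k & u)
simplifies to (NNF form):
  False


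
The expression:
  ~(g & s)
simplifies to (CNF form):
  ~g | ~s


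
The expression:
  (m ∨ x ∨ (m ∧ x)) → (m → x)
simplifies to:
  x ∨ ¬m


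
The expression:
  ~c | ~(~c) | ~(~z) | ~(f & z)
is always true.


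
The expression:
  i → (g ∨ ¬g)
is always true.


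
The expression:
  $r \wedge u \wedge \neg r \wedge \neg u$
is never true.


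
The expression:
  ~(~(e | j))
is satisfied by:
  {e: True, j: True}
  {e: True, j: False}
  {j: True, e: False}


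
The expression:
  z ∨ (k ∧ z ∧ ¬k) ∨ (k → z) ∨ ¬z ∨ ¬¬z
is always true.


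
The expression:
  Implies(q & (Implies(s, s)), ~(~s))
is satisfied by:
  {s: True, q: False}
  {q: False, s: False}
  {q: True, s: True}


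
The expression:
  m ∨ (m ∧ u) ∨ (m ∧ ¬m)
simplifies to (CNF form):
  m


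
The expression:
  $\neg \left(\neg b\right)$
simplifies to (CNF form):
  $b$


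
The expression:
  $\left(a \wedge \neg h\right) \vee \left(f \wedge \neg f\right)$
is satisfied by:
  {a: True, h: False}


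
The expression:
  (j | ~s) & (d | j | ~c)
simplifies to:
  j | (d & ~s) | (~c & ~s)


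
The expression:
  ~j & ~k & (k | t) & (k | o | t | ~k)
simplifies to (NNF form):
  t & ~j & ~k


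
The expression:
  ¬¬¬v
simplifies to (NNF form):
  ¬v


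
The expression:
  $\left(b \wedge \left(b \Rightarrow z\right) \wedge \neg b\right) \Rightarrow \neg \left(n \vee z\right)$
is always true.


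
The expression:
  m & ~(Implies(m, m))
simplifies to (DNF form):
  False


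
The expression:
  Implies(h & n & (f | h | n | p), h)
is always true.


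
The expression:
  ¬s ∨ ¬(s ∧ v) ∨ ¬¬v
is always true.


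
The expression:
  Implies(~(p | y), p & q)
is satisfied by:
  {y: True, p: True}
  {y: True, p: False}
  {p: True, y: False}


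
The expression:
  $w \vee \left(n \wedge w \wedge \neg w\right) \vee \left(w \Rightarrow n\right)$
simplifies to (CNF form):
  $\text{True}$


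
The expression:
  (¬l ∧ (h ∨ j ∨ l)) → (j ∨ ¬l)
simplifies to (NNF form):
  True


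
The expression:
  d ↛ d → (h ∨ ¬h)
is always true.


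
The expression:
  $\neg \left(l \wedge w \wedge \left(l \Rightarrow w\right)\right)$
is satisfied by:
  {l: False, w: False}
  {w: True, l: False}
  {l: True, w: False}


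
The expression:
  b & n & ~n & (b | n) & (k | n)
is never true.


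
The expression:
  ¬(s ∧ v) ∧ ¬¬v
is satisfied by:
  {v: True, s: False}


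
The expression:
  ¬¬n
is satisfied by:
  {n: True}


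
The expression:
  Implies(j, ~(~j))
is always true.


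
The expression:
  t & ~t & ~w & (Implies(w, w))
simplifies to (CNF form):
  False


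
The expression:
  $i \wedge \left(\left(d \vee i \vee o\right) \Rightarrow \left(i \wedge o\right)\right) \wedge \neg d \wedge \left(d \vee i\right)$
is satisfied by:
  {i: True, o: True, d: False}


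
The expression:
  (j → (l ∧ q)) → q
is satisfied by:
  {q: True, j: True}
  {q: True, j: False}
  {j: True, q: False}


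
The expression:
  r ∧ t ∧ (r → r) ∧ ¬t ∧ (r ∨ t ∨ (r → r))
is never true.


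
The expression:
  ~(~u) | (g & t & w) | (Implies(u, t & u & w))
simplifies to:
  True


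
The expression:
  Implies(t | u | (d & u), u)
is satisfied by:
  {u: True, t: False}
  {t: False, u: False}
  {t: True, u: True}


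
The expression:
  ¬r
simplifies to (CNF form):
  ¬r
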